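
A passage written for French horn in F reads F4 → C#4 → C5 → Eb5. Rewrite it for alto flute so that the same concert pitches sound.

Eb4 B3 Bb4 Db5

First find concert pitch: the French horn in F sounds a perfect fifth below written, so F4 C#4 C5 Eb5 sounds Bb3 F#3 F4 Ab4.
Then write for alto flute: it sounds a perfect fourth below written, so the part must be a perfect fourth above concert.
Bb3 → Eb4
F#3 → B3
F4 → Bb4
Ab4 → Db5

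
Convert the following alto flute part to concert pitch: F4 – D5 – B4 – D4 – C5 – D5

C4 A4 F#4 A3 G4 A4

Written C4 on the alto flute sounds as G3, a perfect fourth lower; apply that shift to every note.
F4 -> C4
D5 -> A4
B4 -> F#4
D4 -> A3
C5 -> G4
D5 -> A4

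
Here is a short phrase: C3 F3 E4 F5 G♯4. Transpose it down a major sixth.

Eb2 Ab2 G3 Ab4 B3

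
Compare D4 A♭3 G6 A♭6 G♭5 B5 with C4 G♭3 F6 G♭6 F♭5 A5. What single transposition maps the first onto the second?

Take the first pair: D4 → C4. D to C spans 2 letter names, so the interval is some kind of second.
C4 to D4 is 2 semitones, which makes it a major second; the second version is lower, so the direction is down.
Checking another pair — B5 → A5 — gives the same interval.

down a major second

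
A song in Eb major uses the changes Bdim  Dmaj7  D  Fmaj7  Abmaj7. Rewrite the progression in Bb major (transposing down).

F#dim Amaj7 A Cmaj7 Ebmaj7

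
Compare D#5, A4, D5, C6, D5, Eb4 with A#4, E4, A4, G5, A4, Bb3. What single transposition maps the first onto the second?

Take the first pair: D#5 → A#4. D to A spans 4 letter names, so the interval is some kind of fourth.
A#4 to D#5 is 5 semitones, which makes it a perfect fourth; the second version is lower, so the direction is down.
Checking another pair — Eb4 → Bb3 — gives the same interval.

down a perfect fourth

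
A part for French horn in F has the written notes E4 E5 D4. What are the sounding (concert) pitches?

The French horn in F sounds a perfect fifth below written, so transpose each written note down a perfect fifth.
E4 -> A3
E5 -> A4
D4 -> G3

A3 A4 G3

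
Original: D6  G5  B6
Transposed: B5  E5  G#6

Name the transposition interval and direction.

Take the first pair: D6 → B5. D to B spans 3 letter names, so the interval is some kind of third.
B5 to D6 is 3 semitones, which makes it a minor third; the second version is lower, so the direction is down.
Checking another pair — B6 → G#6 — gives the same interval.

down a minor third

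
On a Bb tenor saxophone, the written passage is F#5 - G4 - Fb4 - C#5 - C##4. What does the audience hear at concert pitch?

E4 F3 Ebb3 B3 B#2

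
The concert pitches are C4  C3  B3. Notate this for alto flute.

F4 F3 E4

Written C4 sounds as G3 on the alto flute, so concert pitches are written a perfect fourth up.
C4 becomes F4
C3 becomes F3
B3 becomes E4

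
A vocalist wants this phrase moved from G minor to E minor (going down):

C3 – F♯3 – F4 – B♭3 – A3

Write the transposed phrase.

From G down to E is a minor third; apply that to each pitch.
C3 to A2
F#3 to D#3
F4 to D4
Bb3 to G3
A3 to F#3

A2 D#3 D4 G3 F#3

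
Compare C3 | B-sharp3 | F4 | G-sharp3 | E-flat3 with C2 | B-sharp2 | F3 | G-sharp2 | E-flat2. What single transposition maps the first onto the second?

down a perfect octave

Take the first pair: C3 → C2. C to C spans 8 letter names, so the interval is some kind of octave.
C2 to C3 is 12 semitones, which makes it a perfect octave; the second version is lower, so the direction is down.
Checking another pair — Eb3 → Eb2 — gives the same interval.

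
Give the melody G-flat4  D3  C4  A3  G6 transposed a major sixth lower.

Bbb3 F2 Eb3 C3 Bb5

A major sixth down from Gb4 gives Bbb3.
D3 down a major sixth is F2.
C4 down a major sixth is Eb3.
A3 down a major sixth is C3.
G6: a sixth down reaches B, and 9 semitones makes it Bb5.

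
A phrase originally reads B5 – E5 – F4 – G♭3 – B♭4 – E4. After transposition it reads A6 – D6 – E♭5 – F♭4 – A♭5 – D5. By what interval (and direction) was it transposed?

From B5 to A6 is 7 letter names — a seventh of some quality.
B5 to A6 is 10 semitones, which makes it a minor seventh; the second version is higher, so the direction is up.
Checking another pair — E4 → D5 — gives the same interval.

up a minor seventh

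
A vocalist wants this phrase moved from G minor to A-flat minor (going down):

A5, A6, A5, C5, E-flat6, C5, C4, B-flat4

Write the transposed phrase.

From G down to A-flat is a major seventh; apply that to each pitch.
A5 → Bb4
A6 → Bb5
A5 → Bb4
C5 → Db4
Eb6 → Fb5
C5 → Db4
C4 → Db3
Bb4 → Cb4

Bb4 Bb5 Bb4 Db4 Fb5 Db4 Db3 Cb4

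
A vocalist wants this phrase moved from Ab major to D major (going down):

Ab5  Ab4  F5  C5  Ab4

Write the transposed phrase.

D5 D4 B4 F#4 D4

From Ab down to D is a diminished fifth; apply that to each pitch.
Ab5 -> D5
Ab4 -> D4
F5 -> B4
C5 -> F#4
Ab4 -> D4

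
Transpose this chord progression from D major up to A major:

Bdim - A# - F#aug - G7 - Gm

F#dim E# C#aug D7 Dm

D major up to A major is a perfect fifth; each chord root moves by that interval while the quality stays the same.
Bdim: root B up a perfect fifth → F#, giving F#dim.
A#: root A# up a perfect fifth → E#, giving E#.
F#aug: root F# up a perfect fifth → C#, giving C#aug.
G7: root G up a perfect fifth → D, giving D7.
Gm: root G up a perfect fifth → D, giving Dm.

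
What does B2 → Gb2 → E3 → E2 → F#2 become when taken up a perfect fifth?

B2: a fifth up reaches F, and 7 semitones makes it F#3.
A perfect fifth up from Gb2 gives Db3.
A perfect fifth up from E3 gives B3.
A perfect fifth up from E2 gives B2.
A perfect fifth up from F#2 gives C#3.

F#3 Db3 B3 B2 C#3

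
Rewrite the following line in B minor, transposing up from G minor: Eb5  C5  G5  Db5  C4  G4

G5 E5 B5 F5 E4 B4

G minor to B minor up is a major third, so every note moves up by that interval.
Eb5 to G5
C5 to E5
G5 to B5
Db5 to F5
C4 to E4
G4 to B4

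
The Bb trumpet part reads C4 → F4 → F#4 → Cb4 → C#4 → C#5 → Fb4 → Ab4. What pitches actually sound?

Bb3 Eb4 E4 Bbb3 B3 B4 Ebb4 Gb4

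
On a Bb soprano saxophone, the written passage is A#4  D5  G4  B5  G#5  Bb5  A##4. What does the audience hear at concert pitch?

G#4 C5 F4 A5 F#5 Ab5 G##4

The Bb soprano saxophone sounds a major second below written, so transpose each written note down a major second.
A#4 -> G#4
D5 -> C5
G4 -> F4
B5 -> A5
G#5 -> F#5
Bb5 -> Ab5
A##4 -> G##4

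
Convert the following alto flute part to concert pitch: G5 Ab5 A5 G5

D5 Eb5 E5 D5

Written C4 on the alto flute sounds as G3, a perfect fourth lower; apply that shift to every note.
G5 becomes D5
Ab5 becomes Eb5
A5 becomes E5
G5 becomes D5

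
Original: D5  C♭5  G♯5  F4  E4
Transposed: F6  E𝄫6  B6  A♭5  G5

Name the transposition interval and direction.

up a minor tenth

From D5 to F6 is 10 letter names — a tenth of some quality.
D5 to F6 is 15 semitones, which makes it a minor tenth; the second version is higher, so the direction is up.
Checking another pair — E4 → G5 — gives the same interval.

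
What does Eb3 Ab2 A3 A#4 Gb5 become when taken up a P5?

Bb3 Eb3 E4 E#5 Db6

Eb3: a fifth up reaches B, and 7 semitones makes it Bb3.
Ab2: a fifth up reaches E, and 7 semitones makes it Eb3.
A perfect fifth up from A3 gives E4.
A#4: a fifth up reaches E, and 7 semitones makes it E#5.
Gb5 up a perfect fifth is Db6.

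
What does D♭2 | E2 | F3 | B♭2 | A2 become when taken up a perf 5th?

Db2: a fifth up reaches A, and 7 semitones makes it Ab2.
E2: a fifth up reaches B, and 7 semitones makes it B2.
F3 up a perfect fifth is C4.
Bb2: a fifth up reaches F, and 7 semitones makes it F3.
A2: a fifth up reaches E, and 7 semitones makes it E3.

Ab2 B2 C4 F3 E3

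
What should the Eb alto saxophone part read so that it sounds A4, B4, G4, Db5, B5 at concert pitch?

F#5 G#5 E5 Bb5 G#6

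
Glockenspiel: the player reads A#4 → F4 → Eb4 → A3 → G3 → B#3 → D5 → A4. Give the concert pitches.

A#6 F6 Eb6 A5 G5 B#5 D7 A6

Written C4 on the glockenspiel sounds as C6, a perfect fifteenth higher; apply that shift to every note.
A#4 to A#6
F4 to F6
Eb4 to Eb6
A3 to A5
G3 to G5
B#3 to B#5
D5 to D7
A4 to A6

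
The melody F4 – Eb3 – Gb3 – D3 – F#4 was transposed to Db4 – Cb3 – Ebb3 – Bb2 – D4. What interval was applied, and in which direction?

Take the first pair: F4 → Db4. F to D spans 3 letter names, so the interval is some kind of third.
Db4 to F4 is 4 semitones, which makes it a major third; the second version is lower, so the direction is down.
Checking another pair — F#4 → D4 — gives the same interval.

down a major third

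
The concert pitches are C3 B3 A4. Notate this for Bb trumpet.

D3 C#4 B4

The Bb trumpet sounds a major second below written, so the written part must be a major second above concert — transpose each note up.
C3 becomes D3
B3 becomes C#4
A4 becomes B4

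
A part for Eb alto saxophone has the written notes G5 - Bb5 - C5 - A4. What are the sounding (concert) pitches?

Bb4 Db5 Eb4 C4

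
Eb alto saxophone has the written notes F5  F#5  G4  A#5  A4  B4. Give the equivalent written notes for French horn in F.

Eb5 E5 F4 G#5 G4 A4

First find concert pitch: the Eb alto saxophone sounds a major sixth below written, so F5 F#5 G4 A#5 A4 B4 sounds Ab4 A4 Bb3 C#5 C4 D4.
Then write for French horn in F: it sounds a perfect fifth below written, so the part must be a perfect fifth above concert.
Ab4 → Eb5
A4 → E5
Bb3 → F4
C#5 → G#5
C4 → G4
D4 → A4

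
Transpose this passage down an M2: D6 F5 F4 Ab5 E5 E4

C6 Eb5 Eb4 Gb5 D5 D4

D6 to C6
F5 to Eb5
F4 to Eb4
Ab5 to Gb5
E5 to D5
E4 to D4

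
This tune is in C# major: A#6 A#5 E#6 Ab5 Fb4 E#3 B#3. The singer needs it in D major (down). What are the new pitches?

B5 B4 F#5 Bbb4 Gbb3 F#2 C#3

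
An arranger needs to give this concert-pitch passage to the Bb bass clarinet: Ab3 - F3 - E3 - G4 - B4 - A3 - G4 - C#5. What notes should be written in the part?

Bb4 G4 F#4 A5 C#6 B4 A5 D#6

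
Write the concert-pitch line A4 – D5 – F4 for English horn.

E5 A5 C5

Written C4 sounds as F3 on the English horn, so concert pitches are written a perfect fifth up.
A4 to E5
D5 to A5
F4 to C5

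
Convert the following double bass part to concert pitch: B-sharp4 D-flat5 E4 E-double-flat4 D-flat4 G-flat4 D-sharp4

Written C4 on the double bass sounds as C3, a perfect octave lower; apply that shift to every note.
B#4 → B#3
Db5 → Db4
E4 → E3
Ebb4 → Ebb3
Db4 → Db3
Gb4 → Gb3
D#4 → D#3

B#3 Db4 E3 Ebb3 Db3 Gb3 D#3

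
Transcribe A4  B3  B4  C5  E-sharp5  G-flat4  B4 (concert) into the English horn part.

Written C4 sounds as F3 on the English horn, so concert pitches are written a perfect fifth up.
A4 becomes E5
B3 becomes F#4
B4 becomes F#5
C5 becomes G5
E#5 becomes B#5
Gb4 becomes Db5
B4 becomes F#5

E5 F#4 F#5 G5 B#5 Db5 F#5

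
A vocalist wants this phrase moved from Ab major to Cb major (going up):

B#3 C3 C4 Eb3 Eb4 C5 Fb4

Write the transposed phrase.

From Ab up to Cb is a minor third; apply that to each pitch.
B#3 becomes D#4
C3 becomes Eb3
C4 becomes Eb4
Eb3 becomes Gb3
Eb4 becomes Gb4
C5 becomes Eb5
Fb4 becomes Abb4

D#4 Eb3 Eb4 Gb3 Gb4 Eb5 Abb4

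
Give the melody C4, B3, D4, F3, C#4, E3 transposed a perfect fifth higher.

G4 F#4 A4 C4 G#4 B3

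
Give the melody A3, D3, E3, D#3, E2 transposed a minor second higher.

Bb3 Eb3 F3 E3 F2

A3 up a minor second is Bb3.
D3 up a minor second is Eb3.
A minor second up from E3 gives F3.
A minor second up from D#3 gives E3.
E2: a second up reaches F, and 1 semitone makes it F2.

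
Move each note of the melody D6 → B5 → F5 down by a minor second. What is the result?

C#6 A#5 E5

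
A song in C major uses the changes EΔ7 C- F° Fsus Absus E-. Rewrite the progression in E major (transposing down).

C major down to E major is a minor sixth; each chord root moves by that interval while the quality stays the same.
EΔ7: root E down a minor sixth → G#, giving G#Δ7.
C-: root C down a minor sixth → E, giving E-.
F°: root F down a minor sixth → A, giving A°.
Fsus: root F down a minor sixth → A, giving Asus.
Absus: root Ab down a minor sixth → C, giving Csus.
E-: root E down a minor sixth → G#, giving G#-.

G#Δ7 E- A° Asus Csus G#-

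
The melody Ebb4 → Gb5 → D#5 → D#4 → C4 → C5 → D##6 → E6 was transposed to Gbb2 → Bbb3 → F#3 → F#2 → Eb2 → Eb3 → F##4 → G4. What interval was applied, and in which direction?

down a major thirteenth

From Ebb4 to Gbb2 is 13 letter names — a thirteenth of some quality.
Gbb2 to Ebb4 is 21 semitones, which makes it a major thirteenth; the second version is lower, so the direction is down.
Checking another pair — E6 → G4 — gives the same interval.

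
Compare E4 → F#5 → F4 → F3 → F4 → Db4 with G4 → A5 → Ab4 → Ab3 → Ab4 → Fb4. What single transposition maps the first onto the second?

up a minor third

From E4 to G4 is 3 letter names — a third of some quality.
E4 to G4 is 3 semitones, which makes it a minor third; the second version is higher, so the direction is up.
Checking another pair — Db4 → Fb4 — gives the same interval.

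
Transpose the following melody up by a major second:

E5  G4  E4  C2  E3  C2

F#5 A4 F#4 D2 F#3 D2

A major second up from E5 gives F#5.
G4: a second up reaches A, and 2 semitones makes it A4.
A major second up from E4 gives F#4.
C2: a second up reaches D, and 2 semitones makes it D2.
E3: a second up reaches F, and 2 semitones makes it F#3.
A major second up from C2 gives D2.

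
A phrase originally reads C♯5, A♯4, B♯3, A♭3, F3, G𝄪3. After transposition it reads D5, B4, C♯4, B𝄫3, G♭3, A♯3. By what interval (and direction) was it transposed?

up a minor second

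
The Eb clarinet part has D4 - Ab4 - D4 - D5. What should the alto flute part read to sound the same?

Bb4 Fb5 Bb4 Bb5

First find concert pitch: the Eb clarinet sounds a minor third above written, so D4 Ab4 D4 D5 sounds F4 Cb5 F4 F5.
Then write for alto flute: it sounds a perfect fourth below written, so the part must be a perfect fourth above concert.
F4 → Bb4
Cb5 → Fb5
F4 → Bb4
F5 → Bb5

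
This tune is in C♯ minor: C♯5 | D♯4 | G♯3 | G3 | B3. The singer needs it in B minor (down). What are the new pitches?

C♯ minor to B minor down is a major second, so every note moves down by that interval.
C#5 becomes B4
D#4 becomes C#4
G#3 becomes F#3
G3 becomes F3
B3 becomes A3

B4 C#4 F#3 F3 A3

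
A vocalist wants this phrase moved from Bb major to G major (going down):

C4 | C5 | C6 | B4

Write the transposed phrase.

Bb major to G major down is a minor third, so every note moves down by that interval.
C4 to A3
C5 to A4
C6 to A5
B4 to G#4

A3 A4 A5 G#4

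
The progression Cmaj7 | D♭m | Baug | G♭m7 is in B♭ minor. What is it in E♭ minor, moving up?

Fmaj7 Gbm Eaug Cbm7

B♭ minor up to E♭ minor is a perfect fourth; each chord root moves by that interval while the quality stays the same.
Cmaj7: root C up a perfect fourth → F, giving Fmaj7.
D♭m: root D♭ up a perfect fourth → Gb, giving Gbm.
Baug: root B up a perfect fourth → E, giving Eaug.
G♭m7: root G♭ up a perfect fourth → Cb, giving Cbm7.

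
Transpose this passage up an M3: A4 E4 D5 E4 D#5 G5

C#5 G#4 F#5 G#4 F##5 B5

A4 up a major third is C#5.
E4: a third up reaches G, and 4 semitones makes it G#4.
D5 up a major third is F#5.
E4: a third up reaches G, and 4 semitones makes it G#4.
D#5: a third up reaches F, and 4 semitones makes it F##5.
G5 up a major third is B5.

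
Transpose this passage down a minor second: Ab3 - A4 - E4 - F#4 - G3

G3 G#4 D#4 E#4 F#3

A minor second down from Ab3 gives G3.
A4 down a minor second is G#4.
E4 down a minor second is D#4.
A minor second down from F#4 gives E#4.
A minor second down from G3 gives F#3.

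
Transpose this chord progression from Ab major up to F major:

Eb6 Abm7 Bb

C6 Fm7 G

Ab major up to F major is a major sixth; each chord root moves by that interval while the quality stays the same.
Eb6: root Eb up a major sixth → C, giving C6.
Abm7: root Ab up a major sixth → F, giving Fm7.
Bb: root Bb up a major sixth → G, giving G.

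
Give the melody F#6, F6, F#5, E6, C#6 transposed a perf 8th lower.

F#5 F5 F#4 E5 C#5

F#6 -> F#5
F6 -> F5
F#5 -> F#4
E6 -> E5
C#6 -> C#5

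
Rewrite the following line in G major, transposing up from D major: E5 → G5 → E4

A5 C6 A4

From D up to G is a perfect fourth; apply that to each pitch.
E5 to A5
G5 to C6
E4 to A4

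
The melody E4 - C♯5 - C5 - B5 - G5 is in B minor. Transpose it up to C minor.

F4 D5 Db5 C6 Ab5

From B up to C is a minor second; apply that to each pitch.
E4 becomes F4
C#5 becomes D5
C5 becomes Db5
B5 becomes C6
G5 becomes Ab5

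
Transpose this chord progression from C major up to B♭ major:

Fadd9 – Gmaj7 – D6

C major up to B♭ major is a minor seventh; each chord root moves by that interval while the quality stays the same.
Fadd9: root F up a minor seventh → Eb, giving Ebadd9.
Gmaj7: root G up a minor seventh → F, giving Fmaj7.
D6: root D up a minor seventh → C, giving C6.

Ebadd9 Fmaj7 C6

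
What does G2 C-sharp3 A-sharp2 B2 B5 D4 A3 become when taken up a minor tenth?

G2 gives Bb3
C#3 gives E4
A#2 gives C#4
B2 gives D4
B5 gives D7
D4 gives F5
A3 gives C5

Bb3 E4 C#4 D4 D7 F5 C5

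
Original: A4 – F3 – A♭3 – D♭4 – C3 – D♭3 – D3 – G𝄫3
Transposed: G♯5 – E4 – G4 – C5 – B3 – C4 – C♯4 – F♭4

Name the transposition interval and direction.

up a major seventh

From A4 to G#5 is 7 letter names — a seventh of some quality.
A4 to G#5 is 11 semitones, which makes it a major seventh; the second version is higher, so the direction is up.
Checking another pair — Gbb3 → Fb4 — gives the same interval.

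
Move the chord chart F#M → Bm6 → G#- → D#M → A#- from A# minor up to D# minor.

BM Em6 C#- G#M D#-

A# minor up to D# minor is a perfect fourth; each chord root moves by that interval while the quality stays the same.
F#M: root F# up a perfect fourth → B, giving BM.
Bm6: root B up a perfect fourth → E, giving Em6.
G#-: root G# up a perfect fourth → C#, giving C#-.
D#M: root D# up a perfect fourth → G#, giving G#M.
A#-: root A# up a perfect fourth → D#, giving D#-.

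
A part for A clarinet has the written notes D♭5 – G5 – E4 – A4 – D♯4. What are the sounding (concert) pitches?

Bb4 E5 C#4 F#4 B#3

Written C4 on the A clarinet sounds as A3, a minor third lower; apply that shift to every note.
Db5 -> Bb4
G5 -> E5
E4 -> C#4
A4 -> F#4
D#4 -> B#3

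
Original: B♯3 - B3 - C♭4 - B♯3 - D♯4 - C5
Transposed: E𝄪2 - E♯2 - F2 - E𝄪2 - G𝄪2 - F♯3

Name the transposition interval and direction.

Take the first pair: B#3 → E##2. B to E spans 12 letter names, so the interval is some kind of twelfth.
E##2 to B#3 is 18 semitones, which makes it a diminished twelfth; the second version is lower, so the direction is down.
Checking another pair — C5 → F#3 — gives the same interval.

down a diminished twelfth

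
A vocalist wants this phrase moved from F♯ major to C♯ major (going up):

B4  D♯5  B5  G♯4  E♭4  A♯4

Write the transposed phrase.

F#5 A#5 F#6 D#5 Bb4 E#5

From F♯ up to C♯ is a perfect fifth; apply that to each pitch.
B4 gives F#5
D#5 gives A#5
B5 gives F#6
G#4 gives D#5
Eb4 gives Bb4
A#4 gives E#5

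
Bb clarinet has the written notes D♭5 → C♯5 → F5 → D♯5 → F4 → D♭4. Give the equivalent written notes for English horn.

First find concert pitch: the Bb clarinet sounds a major second below written, so D♭5 C♯5 F5 D♯5 F4 D♭4 sounds Cb5 B4 Eb5 C#5 Eb4 Cb4.
Then write for English horn: it sounds a perfect fifth below written, so the part must be a perfect fifth above concert.
Cb5 → Gb5
B4 → F#5
Eb5 → Bb5
C#5 → G#5
Eb4 → Bb4
Cb4 → Gb4

Gb5 F#5 Bb5 G#5 Bb4 Gb4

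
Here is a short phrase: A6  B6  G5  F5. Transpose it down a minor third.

A6 gives F#6
B6 gives G#6
G5 gives E5
F5 gives D5

F#6 G#6 E5 D5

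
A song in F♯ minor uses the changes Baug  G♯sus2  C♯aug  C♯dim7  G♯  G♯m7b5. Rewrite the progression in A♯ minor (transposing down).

F♯ minor down to A♯ minor is a minor sixth; each chord root moves by that interval while the quality stays the same.
Baug: root B down a minor sixth → D#, giving D#aug.
G♯sus2: root G♯ down a minor sixth → B#, giving B#sus2.
C♯aug: root C♯ down a minor sixth → E#, giving E#aug.
C♯dim7: root C♯ down a minor sixth → E#, giving E#dim7.
G♯: root G♯ down a minor sixth → B#, giving B#.
G♯m7b5: root G♯ down a minor sixth → B#, giving B#m7b5.

D#aug B#sus2 E#aug E#dim7 B# B#m7b5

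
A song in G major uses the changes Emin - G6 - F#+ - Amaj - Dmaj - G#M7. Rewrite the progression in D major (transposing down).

G major down to D major is a perfect fourth; each chord root moves by that interval while the quality stays the same.
Emin: root E down a perfect fourth → B, giving Bmin.
G6: root G down a perfect fourth → D, giving D6.
F#+: root F# down a perfect fourth → C#, giving C#+.
Amaj: root A down a perfect fourth → E, giving Emaj.
Dmaj: root D down a perfect fourth → A, giving Amaj.
G#M7: root G# down a perfect fourth → D#, giving D#M7.

Bmin D6 C#+ Emaj Amaj D#M7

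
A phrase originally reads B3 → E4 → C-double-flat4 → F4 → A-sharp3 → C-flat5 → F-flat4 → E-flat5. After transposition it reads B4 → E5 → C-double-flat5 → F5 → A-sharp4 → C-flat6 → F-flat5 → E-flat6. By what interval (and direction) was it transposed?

up a perfect octave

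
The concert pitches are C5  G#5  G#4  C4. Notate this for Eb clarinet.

Written C4 sounds as Eb4 on the Eb clarinet, so concert pitches are written a minor third down.
C5 gives A4
G#5 gives E#5
G#4 gives E#4
C4 gives A3

A4 E#5 E#4 A3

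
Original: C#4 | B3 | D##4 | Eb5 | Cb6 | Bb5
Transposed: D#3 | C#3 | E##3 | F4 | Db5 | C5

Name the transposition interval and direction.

down a minor seventh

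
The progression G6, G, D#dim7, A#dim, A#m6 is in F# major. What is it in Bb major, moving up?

Cb6 Cb Gdim7 Ddim Dm6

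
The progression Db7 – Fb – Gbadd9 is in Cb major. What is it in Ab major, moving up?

Bb7 Db Ebadd9

Cb major up to Ab major is a major sixth; each chord root moves by that interval while the quality stays the same.
Db7: root Db up a major sixth → Bb, giving Bb7.
Fb: root Fb up a major sixth → Db, giving Db.
Gbadd9: root Gb up a major sixth → Eb, giving Ebadd9.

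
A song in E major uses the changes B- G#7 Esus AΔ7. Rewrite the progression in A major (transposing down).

E- C#7 Asus DΔ7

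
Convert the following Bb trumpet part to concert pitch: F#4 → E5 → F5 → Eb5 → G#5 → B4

E4 D5 Eb5 Db5 F#5 A4

The Bb trumpet sounds a major second below written, so transpose each written note down a major second.
F#4 -> E4
E5 -> D5
F5 -> Eb5
Eb5 -> Db5
G#5 -> F#5
B4 -> A4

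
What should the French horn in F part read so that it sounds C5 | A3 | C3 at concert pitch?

The French horn in F sounds a perfect fifth below written, so the written part must be a perfect fifth above concert — transpose each note up.
C5 to G5
A3 to E4
C3 to G3

G5 E4 G3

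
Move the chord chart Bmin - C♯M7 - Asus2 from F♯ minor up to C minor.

Fmin GM7 Ebsus2

F♯ minor up to C minor is a diminished fifth; each chord root moves by that interval while the quality stays the same.
Bmin: root B up a diminished fifth → F, giving Fmin.
C♯M7: root C♯ up a diminished fifth → G, giving GM7.
Asus2: root A up a diminished fifth → Eb, giving Ebsus2.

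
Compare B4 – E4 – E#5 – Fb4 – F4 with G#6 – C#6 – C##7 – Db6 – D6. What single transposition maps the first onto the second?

up a major thirteenth

Take the first pair: B4 → G#6. B to G spans 13 letter names, so the interval is some kind of thirteenth.
B4 to G#6 is 21 semitones, which makes it a major thirteenth; the second version is higher, so the direction is up.
Checking another pair — F4 → D6 — gives the same interval.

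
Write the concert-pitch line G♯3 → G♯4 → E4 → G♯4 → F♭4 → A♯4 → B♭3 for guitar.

G#4 G#5 E5 G#5 Fb5 A#5 Bb4

The guitar sounds a perfect octave below written, so the written part must be a perfect octave above concert — transpose each note up.
G#3 becomes G#4
G#4 becomes G#5
E4 becomes E5
G#4 becomes G#5
Fb4 becomes Fb5
A#4 becomes A#5
Bb3 becomes Bb4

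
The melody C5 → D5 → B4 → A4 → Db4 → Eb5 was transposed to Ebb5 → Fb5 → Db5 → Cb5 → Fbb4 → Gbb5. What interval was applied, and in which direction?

From C5 to Ebb5 is 3 letter names — a third of some quality.
C5 to Ebb5 is 2 semitones, which makes it a diminished third; the second version is higher, so the direction is up.
Checking another pair — Eb5 → Gbb5 — gives the same interval.

up a diminished third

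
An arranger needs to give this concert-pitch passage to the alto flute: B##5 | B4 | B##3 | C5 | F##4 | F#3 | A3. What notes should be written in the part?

The alto flute sounds a perfect fourth below written, so the written part must be a perfect fourth above concert — transpose each note up.
B##5 -> E##6
B4 -> E5
B##3 -> E##4
C5 -> F5
F##4 -> B#4
F#3 -> B3
A3 -> D4

E##6 E5 E##4 F5 B#4 B3 D4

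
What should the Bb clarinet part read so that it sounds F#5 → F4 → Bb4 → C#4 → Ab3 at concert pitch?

G#5 G4 C5 D#4 Bb3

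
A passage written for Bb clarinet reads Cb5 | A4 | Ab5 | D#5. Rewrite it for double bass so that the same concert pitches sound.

Bbb5 G5 Gb6 C#6

First find concert pitch: the Bb clarinet sounds a major second below written, so Cb5 A4 Ab5 D#5 sounds Bbb4 G4 Gb5 C#5.
Then write for double bass: it sounds a perfect octave below written, so the part must be a perfect octave above concert.
Bbb4 → Bbb5
G4 → G5
Gb5 → Gb6
C#5 → C#6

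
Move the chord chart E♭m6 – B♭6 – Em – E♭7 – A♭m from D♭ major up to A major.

Bm6 F#6 B#m B7 Em

D♭ major up to A major is an augmented fifth; each chord root moves by that interval while the quality stays the same.
E♭m6: root E♭ up an augmented fifth → B, giving Bm6.
B♭6: root B♭ up an augmented fifth → F#, giving F#6.
Em: root E up an augmented fifth → B#, giving B#m.
E♭7: root E♭ up an augmented fifth → B, giving B7.
A♭m: root A♭ up an augmented fifth → E, giving Em.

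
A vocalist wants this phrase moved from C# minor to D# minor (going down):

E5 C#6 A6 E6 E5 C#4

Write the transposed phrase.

F#4 D#5 B5 F#5 F#4 D#3

From C# down to D# is a minor seventh; apply that to each pitch.
E5 gives F#4
C#6 gives D#5
A6 gives B5
E6 gives F#5
E5 gives F#4
C#4 gives D#3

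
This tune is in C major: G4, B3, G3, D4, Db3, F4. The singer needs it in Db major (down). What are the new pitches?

C major to Db major down is a major seventh, so every note moves down by that interval.
G4 to Ab3
B3 to C3
G3 to Ab2
D4 to Eb3
Db3 to Ebb2
F4 to Gb3

Ab3 C3 Ab2 Eb3 Ebb2 Gb3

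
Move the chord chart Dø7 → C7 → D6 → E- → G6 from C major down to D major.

C major down to D major is a minor seventh; each chord root moves by that interval while the quality stays the same.
Dø7: root D down a minor seventh → E, giving Eø7.
C7: root C down a minor seventh → D, giving D7.
D6: root D down a minor seventh → E, giving E6.
E-: root E down a minor seventh → F#, giving F#-.
G6: root G down a minor seventh → A, giving A6.

Eø7 D7 E6 F#- A6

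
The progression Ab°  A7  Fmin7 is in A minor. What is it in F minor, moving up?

A minor up to F minor is a minor sixth; each chord root moves by that interval while the quality stays the same.
Ab°: root Ab up a minor sixth → Fb, giving Fb°.
A7: root A up a minor sixth → F, giving F7.
Fmin7: root F up a minor sixth → Db, giving Dbmin7.

Fb° F7 Dbmin7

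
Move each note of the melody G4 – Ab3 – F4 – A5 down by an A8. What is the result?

Gb3 Abb2 Fb3 Ab4

G4 -> Gb3
Ab3 -> Abb2
F4 -> Fb3
A5 -> Ab4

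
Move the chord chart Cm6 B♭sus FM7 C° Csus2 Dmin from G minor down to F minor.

G minor down to F minor is a major second; each chord root moves by that interval while the quality stays the same.
Cm6: root C down a major second → Bb, giving Bbm6.
B♭sus: root B♭ down a major second → Ab, giving Absus.
FM7: root F down a major second → Eb, giving EbM7.
C°: root C down a major second → Bb, giving Bb°.
Csus2: root C down a major second → Bb, giving Bbsus2.
Dmin: root D down a major second → C, giving Cmin.

Bbm6 Absus EbM7 Bb° Bbsus2 Cmin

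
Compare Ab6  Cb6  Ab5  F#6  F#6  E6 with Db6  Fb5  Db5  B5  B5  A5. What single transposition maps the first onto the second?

Take the first pair: Ab6 → Db6. A to D spans 5 letter names, so the interval is some kind of fifth.
Db6 to Ab6 is 7 semitones, which makes it a perfect fifth; the second version is lower, so the direction is down.
Checking another pair — E6 → A5 — gives the same interval.

down a perfect fifth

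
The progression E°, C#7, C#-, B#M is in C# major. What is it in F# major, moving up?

C# major up to F# major is a perfect fourth; each chord root moves by that interval while the quality stays the same.
E°: root E up a perfect fourth → A, giving A°.
C#7: root C# up a perfect fourth → F#, giving F#7.
C#-: root C# up a perfect fourth → F#, giving F#-.
B#M: root B# up a perfect fourth → E#, giving E#M.

A° F#7 F#- E#M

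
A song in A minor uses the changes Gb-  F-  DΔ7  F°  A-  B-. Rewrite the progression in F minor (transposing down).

A minor down to F minor is a major third; each chord root moves by that interval while the quality stays the same.
Gb-: root Gb down a major third → Ebb, giving Ebb-.
F-: root F down a major third → Db, giving Db-.
DΔ7: root D down a major third → Bb, giving BbΔ7.
F°: root F down a major third → Db, giving Db°.
A-: root A down a major third → F, giving F-.
B-: root B down a major third → G, giving G-.

Ebb- Db- BbΔ7 Db° F- G-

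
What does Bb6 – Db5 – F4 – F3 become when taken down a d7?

C#6 E4 G#3 G#2

Bb6 gives C#6
Db5 gives E4
F4 gives G#3
F3 gives G#2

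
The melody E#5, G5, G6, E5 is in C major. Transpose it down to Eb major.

G#4 Bb4 Bb5 G4

From C down to Eb is a major sixth; apply that to each pitch.
E#5 gives G#4
G5 gives Bb4
G6 gives Bb5
E5 gives G4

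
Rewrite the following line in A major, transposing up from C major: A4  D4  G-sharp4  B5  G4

F#5 B4 E#5 G#6 E5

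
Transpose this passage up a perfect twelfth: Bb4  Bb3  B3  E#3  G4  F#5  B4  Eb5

F6 F5 F#5 B#4 D6 C#7 F#6 Bb6

Bb4 → F6
Bb3 → F5
B3 → F#5
E#3 → B#4
G4 → D6
F#5 → C#7
B4 → F#6
Eb5 → Bb6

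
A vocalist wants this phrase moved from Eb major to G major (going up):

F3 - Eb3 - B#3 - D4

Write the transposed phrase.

A3 G3 D##4 F#4

Eb major to G major up is a major third, so every note moves up by that interval.
F3 becomes A3
Eb3 becomes G3
B#3 becomes D##4
D4 becomes F#4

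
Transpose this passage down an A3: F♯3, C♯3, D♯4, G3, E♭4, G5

F#3 down an augmented third is Db3.
C#3: a third down reaches A, and 5 semitones makes it Ab2.
D#4: a third down reaches B, and 5 semitones makes it Bb3.
An augmented third down from G3 gives Ebb3.
An augmented third down from Eb4 gives Cbb4.
G5: a third down reaches E, and 5 semitones makes it Ebb5.

Db3 Ab2 Bb3 Ebb3 Cbb4 Ebb5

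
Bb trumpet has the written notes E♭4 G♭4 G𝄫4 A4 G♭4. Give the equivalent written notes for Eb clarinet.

Bb3 Db4 Dbb4 E4 Db4

First find concert pitch: the Bb trumpet sounds a major second below written, so E♭4 G♭4 G𝄫4 A4 G♭4 sounds Db4 Fb4 Fbb4 G4 Fb4.
Then write for Eb clarinet: it sounds a minor third above written, so the part must be a minor third below concert.
Db4 → Bb3
Fb4 → Db4
Fbb4 → Dbb4
G4 → E4
Fb4 → Db4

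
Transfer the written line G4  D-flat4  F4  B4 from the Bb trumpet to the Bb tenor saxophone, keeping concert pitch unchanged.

First find concert pitch: the Bb trumpet sounds a major second below written, so G4 D-flat4 F4 B4 sounds F4 Cb4 Eb4 A4.
Then write for Bb tenor saxophone: it sounds a major ninth below written, so the part must be a major ninth above concert.
F4 → G5
Cb4 → Db5
Eb4 → F5
A4 → B5

G5 Db5 F5 B5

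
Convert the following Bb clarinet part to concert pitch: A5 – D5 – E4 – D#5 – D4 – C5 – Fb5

G5 C5 D4 C#5 C4 Bb4 Ebb5

Written C4 on the Bb clarinet sounds as Bb3, a major second lower; apply that shift to every note.
A5 gives G5
D5 gives C5
E4 gives D4
D#5 gives C#5
D4 gives C4
C5 gives Bb4
Fb5 gives Ebb5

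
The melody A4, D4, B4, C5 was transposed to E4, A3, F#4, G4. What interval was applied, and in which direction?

From A4 to E4 is 4 letter names — a fourth of some quality.
E4 to A4 is 5 semitones, which makes it a perfect fourth; the second version is lower, so the direction is down.
Checking another pair — C5 → G4 — gives the same interval.

down a perfect fourth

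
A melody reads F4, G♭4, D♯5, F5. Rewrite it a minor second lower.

F4 down a minor second is E4.
A minor second down from Gb4 gives F4.
D#5: a second down reaches C, and 1 semitone makes it C##5.
F5: a second down reaches E, and 1 semitone makes it E5.

E4 F4 C##5 E5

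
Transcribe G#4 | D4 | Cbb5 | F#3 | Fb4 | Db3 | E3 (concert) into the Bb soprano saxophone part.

Written C4 sounds as Bb3 on the Bb soprano saxophone, so concert pitches are written a major second up.
G#4 → A#4
D4 → E4
Cbb5 → Dbb5
F#3 → G#3
Fb4 → Gb4
Db3 → Eb3
E3 → F#3

A#4 E4 Dbb5 G#3 Gb4 Eb3 F#3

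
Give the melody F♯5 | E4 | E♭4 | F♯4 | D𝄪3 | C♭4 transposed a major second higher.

G#5 F#4 F4 G#4 E##3 Db4

F#5 up a major second is G#5.
A major second up from E4 gives F#4.
Eb4: a second up reaches F, and 2 semitones makes it F4.
F#4 up a major second is G#4.
D##3: a second up reaches E, and 2 semitones makes it E##3.
Cb4: a second up reaches D, and 2 semitones makes it Db4.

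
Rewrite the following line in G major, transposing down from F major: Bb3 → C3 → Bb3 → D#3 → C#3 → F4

C3 D2 C3 E#2 D#2 G3

F major to G major down is a minor seventh, so every note moves down by that interval.
Bb3 to C3
C3 to D2
Bb3 to C3
D#3 to E#2
C#3 to D#2
F4 to G3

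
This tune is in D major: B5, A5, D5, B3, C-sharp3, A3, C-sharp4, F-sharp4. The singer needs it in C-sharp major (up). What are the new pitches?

A#6 G#6 C#6 A#4 B#3 G#4 B#4 E#5

D major to C-sharp major up is a major seventh, so every note moves up by that interval.
B5 to A#6
A5 to G#6
D5 to C#6
B3 to A#4
C#3 to B#3
A3 to G#4
C#4 to B#4
F#4 to E#5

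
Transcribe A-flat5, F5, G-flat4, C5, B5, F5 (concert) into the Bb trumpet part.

Bb5 G5 Ab4 D5 C#6 G5

The Bb trumpet sounds a major second below written, so the written part must be a major second above concert — transpose each note up.
Ab5 → Bb5
F5 → G5
Gb4 → Ab4
C5 → D5
B5 → C#6
F5 → G5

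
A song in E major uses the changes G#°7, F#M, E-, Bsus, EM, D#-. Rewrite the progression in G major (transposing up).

E major up to G major is a minor third; each chord root moves by that interval while the quality stays the same.
G#°7: root G# up a minor third → B, giving B°7.
F#M: root F# up a minor third → A, giving AM.
E-: root E up a minor third → G, giving G-.
Bsus: root B up a minor third → D, giving Dsus.
EM: root E up a minor third → G, giving GM.
D#-: root D# up a minor third → F#, giving F#-.

B°7 AM G- Dsus GM F#-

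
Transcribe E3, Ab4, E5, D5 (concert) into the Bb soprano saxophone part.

Written C4 sounds as Bb3 on the Bb soprano saxophone, so concert pitches are written a major second up.
E3 → F#3
Ab4 → Bb4
E5 → F#5
D5 → E5

F#3 Bb4 F#5 E5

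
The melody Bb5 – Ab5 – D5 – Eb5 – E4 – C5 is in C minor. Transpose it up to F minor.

Eb6 Db6 G5 Ab5 A4 F5

C minor to F minor up is a perfect fourth, so every note moves up by that interval.
Bb5 -> Eb6
Ab5 -> Db6
D5 -> G5
Eb5 -> Ab5
E4 -> A4
C5 -> F5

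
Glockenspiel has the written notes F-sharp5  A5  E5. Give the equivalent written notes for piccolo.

F#6 A6 E6

First find concert pitch: the glockenspiel sounds a perfect fifteenth above written, so F-sharp5 A5 E5 sounds F#7 A7 E7.
Then write for piccolo: it sounds a perfect octave above written, so the part must be a perfect octave below concert.
F#7 → F#6
A7 → A6
E7 → E6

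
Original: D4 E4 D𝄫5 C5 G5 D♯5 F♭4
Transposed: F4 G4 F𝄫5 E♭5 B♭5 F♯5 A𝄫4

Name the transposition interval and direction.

From D4 to F4 is 3 letter names — a third of some quality.
D4 to F4 is 3 semitones, which makes it a minor third; the second version is higher, so the direction is up.
Checking another pair — Fb4 → Abb4 — gives the same interval.

up a minor third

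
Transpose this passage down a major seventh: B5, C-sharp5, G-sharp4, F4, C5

C5 D4 A3 Gb3 Db4

B5: a seventh down reaches C, and 11 semitones makes it C5.
C#5 down a major seventh is D4.
G#4: a seventh down reaches A, and 11 semitones makes it A3.
A major seventh down from F4 gives Gb3.
A major seventh down from C5 gives Db4.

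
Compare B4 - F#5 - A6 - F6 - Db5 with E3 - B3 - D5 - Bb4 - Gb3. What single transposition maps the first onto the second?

From B4 to E3 is 12 letter names — a twelfth of some quality.
E3 to B4 is 19 semitones, which makes it a perfect twelfth; the second version is lower, so the direction is down.
Checking another pair — Db5 → Gb3 — gives the same interval.

down a perfect twelfth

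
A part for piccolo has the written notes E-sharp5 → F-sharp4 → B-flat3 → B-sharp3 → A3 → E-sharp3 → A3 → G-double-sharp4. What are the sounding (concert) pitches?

Written C4 on the piccolo sounds as C5, a perfect octave higher; apply that shift to every note.
E#5 to E#6
F#4 to F#5
Bb3 to Bb4
B#3 to B#4
A3 to A4
E#3 to E#4
A3 to A4
G##4 to G##5

E#6 F#5 Bb4 B#4 A4 E#4 A4 G##5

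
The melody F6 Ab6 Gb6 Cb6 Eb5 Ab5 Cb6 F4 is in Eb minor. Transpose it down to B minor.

C#6 E6 D6 G5 B4 E5 G5 C#4

Eb minor to B minor down is a diminished fourth, so every note moves down by that interval.
F6 to C#6
Ab6 to E6
Gb6 to D6
Cb6 to G5
Eb5 to B4
Ab5 to E5
Cb6 to G5
F4 to C#4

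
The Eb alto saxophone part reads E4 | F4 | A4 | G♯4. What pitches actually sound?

G3 Ab3 C4 B3

Written C4 on the Eb alto saxophone sounds as Eb3, a major sixth lower; apply that shift to every note.
E4 → G3
F4 → Ab3
A4 → C4
G#4 → B3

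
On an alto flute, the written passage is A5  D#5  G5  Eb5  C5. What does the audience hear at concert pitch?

E5 A#4 D5 Bb4 G4

The alto flute sounds a perfect fourth below written, so transpose each written note down a perfect fourth.
A5 gives E5
D#5 gives A#4
G5 gives D5
Eb5 gives Bb4
C5 gives G4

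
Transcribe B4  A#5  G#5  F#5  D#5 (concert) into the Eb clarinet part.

The Eb clarinet sounds a minor third above written, so the written part must be a minor third below concert — transpose each note down.
B4 -> G#4
A#5 -> F##5
G#5 -> E#5
F#5 -> D#5
D#5 -> B#4

G#4 F##5 E#5 D#5 B#4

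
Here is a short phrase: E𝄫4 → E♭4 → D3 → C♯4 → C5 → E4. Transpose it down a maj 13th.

Ebb4 down a major thirteenth is Gbb2.
Eb4 down a major thirteenth is Gb2.
D3: a thirteenth down reaches F, and 21 semitones makes it F1.
C#4 down a major thirteenth is E2.
A major thirteenth down from C5 gives Eb3.
E4: a thirteenth down reaches G, and 21 semitones makes it G2.

Gbb2 Gb2 F1 E2 Eb3 G2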